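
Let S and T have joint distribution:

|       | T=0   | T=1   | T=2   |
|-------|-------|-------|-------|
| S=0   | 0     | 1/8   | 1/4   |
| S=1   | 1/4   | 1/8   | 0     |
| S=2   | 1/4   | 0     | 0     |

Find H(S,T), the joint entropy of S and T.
H(S,T) = -Σ P(S,T) log₂ P(S,T), summed over the non-zero cells:
H(S,T) = -[(1/8)·log₂(1/8) + (1/4)·log₂(1/4) + (1/4)·log₂(1/4) + (1/8)·log₂(1/8) + (1/4)·log₂(1/4)]
  = 0.3750 + 0.5000 + 0.5000 + 0.3750 + 0.5000
  = 2.2500 bits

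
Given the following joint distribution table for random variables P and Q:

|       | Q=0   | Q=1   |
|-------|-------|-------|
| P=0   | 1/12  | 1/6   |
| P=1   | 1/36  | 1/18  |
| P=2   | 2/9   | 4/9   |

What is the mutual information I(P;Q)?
Marginal P(P) (row sums):
  P(P=0) = 1/12 + 1/6 = 1/4
  P(P=1) = 1/36 + 1/18 = 1/12
  P(P=2) = 2/9 + 4/9 = 2/3
Marginal P(Q) (column sums):
  P(Q=0) = 1/12 + 1/36 + 2/9 = 1/3
  P(Q=1) = 1/6 + 1/18 + 4/9 = 2/3

H(P) = -[(1/4)·log₂(1/4) + (1/12)·log₂(1/12) + (2/3)·log₂(2/3)]
  = 0.5000 + 0.2987 + 0.3900
  = 1.1887 bits
H(Q) = -[(1/3)·log₂(1/3) + (2/3)·log₂(2/3)]
  = 0.5283 + 0.3900
  = 0.9183 bits
H(P,Q) = -[(1/12)·log₂(1/12) + (1/6)·log₂(1/6) + (1/36)·log₂(1/36) + (1/18)·log₂(1/18) + (2/9)·log₂(2/9) + (4/9)·log₂(4/9)]
  = 0.2987 + 0.4308 + 0.1436 + 0.2317 + 0.4822 + 0.5200
  = 2.1070 bits

I(P;Q) = H(P) + H(Q) - H(P,Q)
  = 1.1887 + 0.9183 - 2.1070
  = 0.0000 bits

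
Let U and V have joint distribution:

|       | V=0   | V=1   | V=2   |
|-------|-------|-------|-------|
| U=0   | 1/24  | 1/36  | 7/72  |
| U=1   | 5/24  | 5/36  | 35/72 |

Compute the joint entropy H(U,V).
H(U,V) = -Σ P(U,V) log₂ P(U,V), summed over the non-zero cells:
H(U,V) = -[(1/24)·log₂(1/24) + (1/36)·log₂(1/36) + (7/72)·log₂(7/72) + (5/24)·log₂(5/24) + (5/36)·log₂(5/36) + (35/72)·log₂(35/72)]
  = 0.1910 + 0.1436 + 0.3269 + 0.4715 + 0.3956 + 0.5059
  = 2.0345 bits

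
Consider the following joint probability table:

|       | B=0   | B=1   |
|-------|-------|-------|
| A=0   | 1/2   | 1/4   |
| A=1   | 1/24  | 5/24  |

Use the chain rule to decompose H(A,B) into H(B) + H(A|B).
By the chain rule: H(A,B) = H(B) + H(A|B)

Marginal P(B) (column sums):
  P(B=0) = 1/2 + 1/24 = 13/24
  P(B=1) = 1/4 + 5/24 = 11/24
H(B) = -[(13/24)·log₂(13/24) + (11/24)·log₂(11/24)]
  = 0.4791 + 0.5159
  = 0.9950 bits
H(A|B) = -Σ P(A,B)·log₂ P(A|B), where P(A|B) = P(A,B) / P(B)
  (A=0,B=0): P(A|B) = (1/2)/(13/24) = 12/13;  -(1/2)·log₂(12/13) = 0.0577
  (A=0,B=1): P(A|B) = (1/4)/(11/24) = 6/11;  -(1/4)·log₂(6/11) = 0.2186
  (A=1,B=0): P(A|B) = (1/24)/(13/24) = 1/13;  -(1/24)·log₂(1/13) = 0.1542
  (A=1,B=1): P(A|B) = (5/24)/(11/24) = 5/11;  -(5/24)·log₂(5/11) = 0.2370
H(A|B) = 0.0577 + 0.2186 + 0.1542 + 0.2370
  = 0.6675 bits

H(A,B) = H(B) + H(A|B) = 0.9950 + 0.6675 = 1.6625 bits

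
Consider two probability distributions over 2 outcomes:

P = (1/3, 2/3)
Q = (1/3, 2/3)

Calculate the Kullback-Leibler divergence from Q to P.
D(P||Q) = Σ P(i) log₂(P(i)/Q(i))
  i=0: (1/3) × log₂((1/3)/(1/3)) = (1/3) × log₂(1) = 0.0000
  i=1: (2/3) × log₂((2/3)/(2/3)) = (2/3) × log₂(1) = 0.0000
D(P||Q) = 0.0000 + 0.0000
  = 0.0000 bits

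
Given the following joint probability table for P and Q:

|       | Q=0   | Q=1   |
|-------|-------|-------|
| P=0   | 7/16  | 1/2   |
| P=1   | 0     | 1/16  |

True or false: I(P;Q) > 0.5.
Marginal P(P) (row sums):
  P(P=0) = 7/16 + 1/2 = 15/16
  P(P=1) = 0 + 1/16 = 1/16
Marginal P(Q) (column sums):
  P(Q=0) = 7/16 + 0 = 7/16
  P(Q=1) = 1/2 + 1/16 = 9/16

H(P) = -[(15/16)·log₂(15/16) + (1/16)·log₂(1/16)]
  = 0.0873 + 0.2500
  = 0.3373 bits
H(Q) = -[(7/16)·log₂(7/16) + (9/16)·log₂(9/16)]
  = 0.5218 + 0.4669
  = 0.9887 bits
H(P,Q) = -[(7/16)·log₂(7/16) + (1/2)·log₂(1/2) + (1/16)·log₂(1/16)]
  = 0.5218 + 0.5000 + 0.2500
  = 1.2718 bits

I(P;Q) = H(P) + H(Q) - H(P,Q)
  = 0.3373 + 0.9887 - 1.2718
  = 0.0542 bits

False. I(P;Q) = 0.0542 bits, which is ≤ 0.5 bits.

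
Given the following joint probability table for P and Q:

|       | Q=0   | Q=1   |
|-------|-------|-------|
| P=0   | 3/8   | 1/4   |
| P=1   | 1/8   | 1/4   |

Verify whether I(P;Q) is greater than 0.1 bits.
Marginal P(P) (row sums):
  P(P=0) = 3/8 + 1/4 = 5/8
  P(P=1) = 1/8 + 1/4 = 3/8
Marginal P(Q) (column sums):
  P(Q=0) = 3/8 + 1/8 = 1/2
  P(Q=1) = 1/4 + 1/4 = 1/2

H(P) = -[(5/8)·log₂(5/8) + (3/8)·log₂(3/8)]
  = 0.4238 + 0.5306
  = 0.9544 bits
H(Q) = -[(1/2)·log₂(1/2) + (1/2)·log₂(1/2)]
  = 0.5000 + 0.5000
  = 1.0000 bits
H(P,Q) = -[(3/8)·log₂(3/8) + (1/4)·log₂(1/4) + (1/8)·log₂(1/8) + (1/4)·log₂(1/4)]
  = 0.5306 + 0.5000 + 0.3750 + 0.5000
  = 1.9056 bits

I(P;Q) = H(P) + H(Q) - H(P,Q)
  = 0.9544 + 1.0000 - 1.9056
  = 0.0488 bits

No. I(P;Q) = 0.0488 bits, which is ≤ 0.1 bits.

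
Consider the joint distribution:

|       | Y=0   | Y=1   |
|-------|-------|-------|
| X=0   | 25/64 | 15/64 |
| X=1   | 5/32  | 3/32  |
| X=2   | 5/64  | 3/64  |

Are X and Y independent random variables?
Marginal P(X) (row sums):
  P(X=0) = 25/64 + 15/64 = 5/8
  P(X=1) = 5/32 + 3/32 = 1/4
  P(X=2) = 5/64 + 3/64 = 1/8
Marginal P(Y) (column sums):
  P(Y=0) = 25/64 + 5/32 + 5/64 = 5/8
  P(Y=1) = 15/64 + 3/32 + 3/64 = 3/8

X and Y are independent iff P(X=i,Y=j) = P(X=i)·P(Y=j) for every cell.
  P(X=0)·P(Y=0) = 5/8 × 5/8 = 25/64 = P(X=0,Y=0) ✓
  P(X=0)·P(Y=1) = 5/8 × 3/8 = 15/64 = P(X=0,Y=1) ✓
  P(X=1)·P(Y=0) = 1/4 × 5/8 = 5/32 = P(X=1,Y=0) ✓
  P(X=1)·P(Y=1) = 1/4 × 3/8 = 3/32 = P(X=1,Y=1) ✓
  P(X=2)·P(Y=0) = 1/8 × 5/8 = 5/64 = P(X=2,Y=0) ✓
  P(X=2)·P(Y=1) = 1/8 × 3/8 = 3/64 = P(X=2,Y=1) ✓

Yes, X and Y are independent: every cell factors, so I(X;Y) = 0 bits.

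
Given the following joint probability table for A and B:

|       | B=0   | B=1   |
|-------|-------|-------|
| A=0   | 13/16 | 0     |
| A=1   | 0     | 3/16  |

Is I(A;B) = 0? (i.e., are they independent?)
Marginal P(A) (row sums):
  P(A=0) = 13/16 + 0 = 13/16
  P(A=1) = 0 + 3/16 = 3/16
Marginal P(B) (column sums):
  P(B=0) = 13/16 + 0 = 13/16
  P(B=1) = 0 + 3/16 = 3/16

A and B are independent iff P(A=i,B=j) = P(A=i)·P(B=j) for every cell.
  P(A=0)·P(B=0) = 13/16 × 13/16 = 169/256, but P(A=0,B=0) = 13/16 ✗

No, A and B are not independent. Quantitatively, I(A;B) > 0:

H(A) = -[(13/16)·log₂(13/16) + (3/16)·log₂(3/16)]
  = 0.2434 + 0.4528
  = 0.6962 bits
H(B) = -[(13/16)·log₂(13/16) + (3/16)·log₂(3/16)]
  = 0.2434 + 0.4528
  = 0.6962 bits
H(A,B) = -[(13/16)·log₂(13/16) + (3/16)·log₂(3/16)]
  = 0.2434 + 0.4528
  = 0.6962 bits
I(A;B) = H(A) + H(B) - H(A,B) = 0.6962 + 0.6962 - 0.6962 = 0.6962 bits > 0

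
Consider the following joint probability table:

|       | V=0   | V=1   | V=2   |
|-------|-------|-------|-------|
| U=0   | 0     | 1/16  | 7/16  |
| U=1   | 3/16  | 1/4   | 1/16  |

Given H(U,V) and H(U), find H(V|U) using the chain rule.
From the chain rule: H(U,V) = H(U) + H(V|U)
Therefore: H(V|U) = H(U,V) - H(U)

H(U,V) = -[(1/16)·log₂(1/16) + (7/16)·log₂(7/16) + (3/16)·log₂(3/16) + (1/4)·log₂(1/4) + (1/16)·log₂(1/16)]
  = 0.2500 + 0.5218 + 0.4528 + 0.5000 + 0.2500
  = 1.9746 bits
Marginal P(U) (row sums):
  P(U=0) = 0 + 1/16 + 7/16 = 1/2
  P(U=1) = 3/16 + 1/4 + 1/16 = 1/2
H(U) = -[(1/2)·log₂(1/2) + (1/2)·log₂(1/2)]
  = 0.5000 + 0.5000
  = 1.0000 bits

H(V|U) = 1.9746 - 1.0000 = 0.9746 bits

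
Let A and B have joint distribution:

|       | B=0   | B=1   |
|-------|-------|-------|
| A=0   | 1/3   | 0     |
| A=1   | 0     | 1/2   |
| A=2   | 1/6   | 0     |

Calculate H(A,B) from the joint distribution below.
H(A,B) = -Σ P(A,B) log₂ P(A,B), summed over the non-zero cells:
H(A,B) = -[(1/3)·log₂(1/3) + (1/2)·log₂(1/2) + (1/6)·log₂(1/6)]
  = 0.5283 + 0.5000 + 0.4308
  = 1.4591 bits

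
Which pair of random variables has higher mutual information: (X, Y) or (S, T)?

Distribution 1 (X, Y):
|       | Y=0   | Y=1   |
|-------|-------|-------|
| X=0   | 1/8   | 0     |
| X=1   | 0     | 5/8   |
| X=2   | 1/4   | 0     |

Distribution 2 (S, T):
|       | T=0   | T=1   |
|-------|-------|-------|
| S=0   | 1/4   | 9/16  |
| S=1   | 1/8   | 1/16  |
Distribution 1 (X, Y):
Marginal P(X) (row sums):
  P(X=0) = 1/8 + 0 = 1/8
  P(X=1) = 0 + 5/8 = 5/8
  P(X=2) = 1/4 + 0 = 1/4
Marginal P(Y) (column sums):
  P(Y=0) = 1/8 + 0 + 1/4 = 3/8
  P(Y=1) = 0 + 5/8 + 0 = 5/8

H(X) = -[(1/8)·log₂(1/8) + (5/8)·log₂(5/8) + (1/4)·log₂(1/4)]
  = 0.3750 + 0.4238 + 0.5000
  = 1.2988 bits
H(Y) = -[(3/8)·log₂(3/8) + (5/8)·log₂(5/8)]
  = 0.5306 + 0.4238
  = 0.9544 bits
H(X,Y) = -[(1/8)·log₂(1/8) + (5/8)·log₂(5/8) + (1/4)·log₂(1/4)]
  = 0.3750 + 0.4238 + 0.5000
  = 1.2988 bits

I(X;Y) = H(X) + H(Y) - H(X,Y)
  = 1.2988 + 0.9544 - 1.2988
  = 0.9544 bits

Distribution 2 (S, T):
Marginal P(S) (row sums):
  P(S=0) = 1/4 + 9/16 = 13/16
  P(S=1) = 1/8 + 1/16 = 3/16
Marginal P(T) (column sums):
  P(T=0) = 1/4 + 1/8 = 3/8
  P(T=1) = 9/16 + 1/16 = 5/8

H(S) = -[(13/16)·log₂(13/16) + (3/16)·log₂(3/16)]
  = 0.2434 + 0.4528
  = 0.6962 bits
H(T) = -[(3/8)·log₂(3/8) + (5/8)·log₂(5/8)]
  = 0.5306 + 0.4238
  = 0.9544 bits
H(S,T) = -[(1/4)·log₂(1/4) + (9/16)·log₂(9/16) + (1/8)·log₂(1/8) + (1/16)·log₂(1/16)]
  = 0.5000 + 0.4669 + 0.3750 + 0.2500
  = 1.5919 bits

I(S;T) = H(S) + H(T) - H(S,T)
  = 0.6962 + 0.9544 - 1.5919
  = 0.0587 bits

I(X;Y) = 0.9544 bits > I(S;T) = 0.0587 bits, so (X, Y) has the higher mutual information (stronger dependence).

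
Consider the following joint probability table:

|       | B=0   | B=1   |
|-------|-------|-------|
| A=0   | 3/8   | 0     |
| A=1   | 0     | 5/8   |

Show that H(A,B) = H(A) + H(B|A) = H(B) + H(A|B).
Marginal P(A) (row sums):
  P(A=0) = 3/8 + 0 = 3/8
  P(A=1) = 0 + 5/8 = 5/8
Marginal P(B) (column sums):
  P(B=0) = 3/8 + 0 = 3/8
  P(B=1) = 0 + 5/8 = 5/8

Decomposition 1: H(A) + H(B|A)
H(A) = -[(3/8)·log₂(3/8) + (5/8)·log₂(5/8)]
  = 0.5306 + 0.4238
  = 0.9544 bits
H(B|A) = -Σ P(A,B)·log₂ P(B|A), where P(B|A) = P(A,B) / P(A)
  (cells with P(A,B) = 0 contribute 0)
  (A=0,B=0): P(B|A) = (3/8)/(3/8) = 1;  -(3/8)·log₂(1) = 0.0000
  (A=1,B=1): P(B|A) = (5/8)/(5/8) = 1;  -(5/8)·log₂(1) = 0.0000
H(B|A) = 0.0000 + 0.0000
  = 0.0000 bits
H(A) + H(B|A) = 0.9544 + 0.0000 = 0.9544 bits

Decomposition 2: H(B) + H(A|B)
H(B) = -[(3/8)·log₂(3/8) + (5/8)·log₂(5/8)]
  = 0.5306 + 0.4238
  = 0.9544 bits
H(A|B) = -Σ P(A,B)·log₂ P(A|B), where P(A|B) = P(A,B) / P(B)
  (cells with P(A,B) = 0 contribute 0)
  (A=0,B=0): P(A|B) = (3/8)/(3/8) = 1;  -(3/8)·log₂(1) = 0.0000
  (A=1,B=1): P(A|B) = (5/8)/(5/8) = 1;  -(5/8)·log₂(1) = 0.0000
H(A|B) = 0.0000 + 0.0000
  = 0.0000 bits
H(B) + H(A|B) = 0.9544 + 0.0000 = 0.9544 bits

Direct computation of the joint entropy:
H(A,B) = -[(3/8)·log₂(3/8) + (5/8)·log₂(5/8)]
  = 0.5306 + 0.4238
  = 0.9544 bits

All three agree: H(A,B) = 0.9544 bits ✓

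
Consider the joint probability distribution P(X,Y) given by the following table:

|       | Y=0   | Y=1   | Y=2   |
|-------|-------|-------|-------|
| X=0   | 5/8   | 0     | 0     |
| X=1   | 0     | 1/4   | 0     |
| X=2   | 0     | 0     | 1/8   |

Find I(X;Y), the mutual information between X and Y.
Marginal P(X) (row sums):
  P(X=0) = 5/8 + 0 + 0 = 5/8
  P(X=1) = 0 + 1/4 + 0 = 1/4
  P(X=2) = 0 + 0 + 1/8 = 1/8
Marginal P(Y) (column sums):
  P(Y=0) = 5/8 + 0 + 0 = 5/8
  P(Y=1) = 0 + 1/4 + 0 = 1/4
  P(Y=2) = 0 + 0 + 1/8 = 1/8

H(X) = -[(5/8)·log₂(5/8) + (1/4)·log₂(1/4) + (1/8)·log₂(1/8)]
  = 0.4238 + 0.5000 + 0.3750
  = 1.2988 bits
H(Y) = -[(5/8)·log₂(5/8) + (1/4)·log₂(1/4) + (1/8)·log₂(1/8)]
  = 0.4238 + 0.5000 + 0.3750
  = 1.2988 bits
H(X,Y) = -[(5/8)·log₂(5/8) + (1/4)·log₂(1/4) + (1/8)·log₂(1/8)]
  = 0.4238 + 0.5000 + 0.3750
  = 1.2988 bits

I(X;Y) = H(X) + H(Y) - H(X,Y)
  = 1.2988 + 1.2988 - 1.2988
  = 1.2988 bits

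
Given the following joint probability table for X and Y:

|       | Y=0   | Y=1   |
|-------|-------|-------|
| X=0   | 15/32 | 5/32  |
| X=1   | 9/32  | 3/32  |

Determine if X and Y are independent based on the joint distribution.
Marginal P(X) (row sums):
  P(X=0) = 15/32 + 5/32 = 5/8
  P(X=1) = 9/32 + 3/32 = 3/8
Marginal P(Y) (column sums):
  P(Y=0) = 15/32 + 9/32 = 3/4
  P(Y=1) = 5/32 + 3/32 = 1/4

X and Y are independent iff P(X=i,Y=j) = P(X=i)·P(Y=j) for every cell.
  P(X=0)·P(Y=0) = 5/8 × 3/4 = 15/32 = P(X=0,Y=0) ✓
  P(X=0)·P(Y=1) = 5/8 × 1/4 = 5/32 = P(X=0,Y=1) ✓
  P(X=1)·P(Y=0) = 3/8 × 3/4 = 9/32 = P(X=1,Y=0) ✓
  P(X=1)·P(Y=1) = 3/8 × 1/4 = 3/32 = P(X=1,Y=1) ✓

Yes, X and Y are independent: every cell factors, so I(X;Y) = 0 bits.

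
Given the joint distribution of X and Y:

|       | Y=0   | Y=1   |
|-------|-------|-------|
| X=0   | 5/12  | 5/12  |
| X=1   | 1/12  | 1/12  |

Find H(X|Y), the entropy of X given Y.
Marginal P(Y) (column sums):
  P(Y=0) = 5/12 + 1/12 = 1/2
  P(Y=1) = 5/12 + 1/12 = 1/2

H(X|Y) = -Σ P(X,Y)·log₂ P(X|Y), where P(X|Y) = P(X,Y) / P(Y)
  (X=0,Y=0): P(X|Y) = (5/12)/(1/2) = 5/6;  -(5/12)·log₂(5/6) = 0.1096
  (X=0,Y=1): P(X|Y) = (5/12)/(1/2) = 5/6;  -(5/12)·log₂(5/6) = 0.1096
  (X=1,Y=0): P(X|Y) = (1/12)/(1/2) = 1/6;  -(1/12)·log₂(1/6) = 0.2154
  (X=1,Y=1): P(X|Y) = (1/12)/(1/2) = 1/6;  -(1/12)·log₂(1/6) = 0.2154
H(X|Y) = 0.1096 + 0.1096 + 0.2154 + 0.2154
  = 0.6500 bits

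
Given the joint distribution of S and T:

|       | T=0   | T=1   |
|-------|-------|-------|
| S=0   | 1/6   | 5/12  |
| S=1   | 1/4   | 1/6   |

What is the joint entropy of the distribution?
H(S,T) = -Σ P(S,T) log₂ P(S,T), summed over the non-zero cells:
H(S,T) = -[(1/6)·log₂(1/6) + (5/12)·log₂(5/12) + (1/4)·log₂(1/4) + (1/6)·log₂(1/6)]
  = 0.4308 + 0.5263 + 0.5000 + 0.4308
  = 1.8879 bits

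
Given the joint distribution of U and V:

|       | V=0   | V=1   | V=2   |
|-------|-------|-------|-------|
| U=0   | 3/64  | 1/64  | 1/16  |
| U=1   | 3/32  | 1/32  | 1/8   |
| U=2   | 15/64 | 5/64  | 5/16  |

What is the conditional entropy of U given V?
Marginal P(V) (column sums):
  P(V=0) = 3/64 + 3/32 + 15/64 = 3/8
  P(V=1) = 1/64 + 1/32 + 5/64 = 1/8
  P(V=2) = 1/16 + 1/8 + 5/16 = 1/2

H(U|V) = -Σ P(U,V)·log₂ P(U|V), where P(U|V) = P(U,V) / P(V)
  (U=0,V=0): P(U|V) = (3/64)/(3/8) = 1/8;  -(3/64)·log₂(1/8) = 0.1406
  (U=0,V=1): P(U|V) = (1/64)/(1/8) = 1/8;  -(1/64)·log₂(1/8) = 0.0469
  (U=0,V=2): P(U|V) = (1/16)/(1/2) = 1/8;  -(1/16)·log₂(1/8) = 0.1875
  (U=1,V=0): P(U|V) = (3/32)/(3/8) = 1/4;  -(3/32)·log₂(1/4) = 0.1875
  (U=1,V=1): P(U|V) = (1/32)/(1/8) = 1/4;  -(1/32)·log₂(1/4) = 0.0625
  (U=1,V=2): P(U|V) = (1/8)/(1/2) = 1/4;  -(1/8)·log₂(1/4) = 0.2500
  (U=2,V=0): P(U|V) = (15/64)/(3/8) = 5/8;  -(15/64)·log₂(5/8) = 0.1589
  (U=2,V=1): P(U|V) = (5/64)/(1/8) = 5/8;  -(5/64)·log₂(5/8) = 0.0530
  (U=2,V=2): P(U|V) = (5/16)/(1/2) = 5/8;  -(5/16)·log₂(5/8) = 0.2119
H(U|V) = 0.1406 + 0.0469 + 0.1875 + 0.1875 + 0.0625 + 0.2500 + 0.1589 + 0.0530 + 0.2119
  = 1.2988 bits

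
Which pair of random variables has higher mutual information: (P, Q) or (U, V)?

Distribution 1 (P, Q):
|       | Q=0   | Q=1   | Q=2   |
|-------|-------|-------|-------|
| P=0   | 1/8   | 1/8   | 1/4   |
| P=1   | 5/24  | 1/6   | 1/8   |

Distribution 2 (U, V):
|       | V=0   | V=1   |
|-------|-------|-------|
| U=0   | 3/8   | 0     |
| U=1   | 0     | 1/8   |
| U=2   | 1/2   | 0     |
Distribution 1 (P, Q):
Marginal P(P) (row sums):
  P(P=0) = 1/8 + 1/8 + 1/4 = 1/2
  P(P=1) = 5/24 + 1/6 + 1/8 = 1/2
Marginal P(Q) (column sums):
  P(Q=0) = 1/8 + 5/24 = 1/3
  P(Q=1) = 1/8 + 1/6 = 7/24
  P(Q=2) = 1/4 + 1/8 = 3/8

H(P) = -[(1/2)·log₂(1/2) + (1/2)·log₂(1/2)]
  = 0.5000 + 0.5000
  = 1.0000 bits
H(Q) = -[(1/3)·log₂(1/3) + (7/24)·log₂(7/24) + (3/8)·log₂(3/8)]
  = 0.5283 + 0.5185 + 0.5306
  = 1.5774 bits
H(P,Q) = -[(1/8)·log₂(1/8) + (1/8)·log₂(1/8) + (1/4)·log₂(1/4) + (5/24)·log₂(5/24) + (1/6)·log₂(1/6) + (1/8)·log₂(1/8)]
  = 0.3750 + 0.3750 + 0.5000 + 0.4715 + 0.4308 + 0.3750
  = 2.5273 bits

I(P;Q) = H(P) + H(Q) - H(P,Q)
  = 1.0000 + 1.5774 - 2.5273
  = 0.0501 bits

Distribution 2 (U, V):
Marginal P(U) (row sums):
  P(U=0) = 3/8 + 0 = 3/8
  P(U=1) = 0 + 1/8 = 1/8
  P(U=2) = 1/2 + 0 = 1/2
Marginal P(V) (column sums):
  P(V=0) = 3/8 + 0 + 1/2 = 7/8
  P(V=1) = 0 + 1/8 + 0 = 1/8

H(U) = -[(3/8)·log₂(3/8) + (1/8)·log₂(1/8) + (1/2)·log₂(1/2)]
  = 0.5306 + 0.3750 + 0.5000
  = 1.4056 bits
H(V) = -[(7/8)·log₂(7/8) + (1/8)·log₂(1/8)]
  = 0.1686 + 0.3750
  = 0.5436 bits
H(U,V) = -[(3/8)·log₂(3/8) + (1/8)·log₂(1/8) + (1/2)·log₂(1/2)]
  = 0.5306 + 0.3750 + 0.5000
  = 1.4056 bits

I(U;V) = H(U) + H(V) - H(U,V)
  = 1.4056 + 0.5436 - 1.4056
  = 0.5436 bits

I(U;V) = 0.5436 bits > I(P;Q) = 0.0501 bits, so (U, V) has the higher mutual information (stronger dependence).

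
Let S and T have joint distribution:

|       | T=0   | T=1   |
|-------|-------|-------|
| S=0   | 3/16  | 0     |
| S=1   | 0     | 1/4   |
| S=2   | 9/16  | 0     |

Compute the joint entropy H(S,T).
H(S,T) = -Σ P(S,T) log₂ P(S,T), summed over the non-zero cells:
H(S,T) = -[(3/16)·log₂(3/16) + (1/4)·log₂(1/4) + (9/16)·log₂(9/16)]
  = 0.4528 + 0.5000 + 0.4669
  = 1.4197 bits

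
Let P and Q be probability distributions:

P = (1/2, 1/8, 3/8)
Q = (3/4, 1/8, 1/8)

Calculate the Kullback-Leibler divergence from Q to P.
D(P||Q) = Σ P(i) log₂(P(i)/Q(i))
  i=0: (1/2) × log₂((1/2)/(3/4)) = (1/2) × log₂(2/3) = -0.2925
  i=1: (1/8) × log₂((1/8)/(1/8)) = (1/8) × log₂(1) = 0.0000
  i=2: (3/8) × log₂((3/8)/(1/8)) = (3/8) × log₂(3) = 0.5944
D(P||Q) = -0.2925 + 0.0000 + 0.5944
  = 0.3019 bits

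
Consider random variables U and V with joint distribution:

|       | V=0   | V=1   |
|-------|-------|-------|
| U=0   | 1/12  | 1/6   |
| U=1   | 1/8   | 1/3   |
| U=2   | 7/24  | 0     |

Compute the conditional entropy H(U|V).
Marginal P(V) (column sums):
  P(V=0) = 1/12 + 1/8 + 7/24 = 1/2
  P(V=1) = 1/6 + 1/3 + 0 = 1/2

H(U|V) = -Σ P(U,V)·log₂ P(U|V), where P(U|V) = P(U,V) / P(V)
  (cells with P(U,V) = 0 contribute 0)
  (U=0,V=0): P(U|V) = (1/12)/(1/2) = 1/6;  -(1/12)·log₂(1/6) = 0.2154
  (U=0,V=1): P(U|V) = (1/6)/(1/2) = 1/3;  -(1/6)·log₂(1/3) = 0.2642
  (U=1,V=0): P(U|V) = (1/8)/(1/2) = 1/4;  -(1/8)·log₂(1/4) = 0.2500
  (U=1,V=1): P(U|V) = (1/3)/(1/2) = 2/3;  -(1/3)·log₂(2/3) = 0.1950
  (U=2,V=0): P(U|V) = (7/24)/(1/2) = 7/12;  -(7/24)·log₂(7/12) = 0.2268
H(U|V) = 0.2154 + 0.2642 + 0.2500 + 0.1950 + 0.2268
  = 1.1514 bits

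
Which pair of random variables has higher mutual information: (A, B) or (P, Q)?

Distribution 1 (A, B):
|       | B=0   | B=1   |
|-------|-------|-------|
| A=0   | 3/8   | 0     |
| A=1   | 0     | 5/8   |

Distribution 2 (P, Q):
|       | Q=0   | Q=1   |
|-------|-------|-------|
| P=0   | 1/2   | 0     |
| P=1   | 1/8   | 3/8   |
Distribution 1 (A, B):
Marginal P(A) (row sums):
  P(A=0) = 3/8 + 0 = 3/8
  P(A=1) = 0 + 5/8 = 5/8
Marginal P(B) (column sums):
  P(B=0) = 3/8 + 0 = 3/8
  P(B=1) = 0 + 5/8 = 5/8

H(A) = -[(3/8)·log₂(3/8) + (5/8)·log₂(5/8)]
  = 0.5306 + 0.4238
  = 0.9544 bits
H(B) = -[(3/8)·log₂(3/8) + (5/8)·log₂(5/8)]
  = 0.5306 + 0.4238
  = 0.9544 bits
H(A,B) = -[(3/8)·log₂(3/8) + (5/8)·log₂(5/8)]
  = 0.5306 + 0.4238
  = 0.9544 bits

I(A;B) = H(A) + H(B) - H(A,B)
  = 0.9544 + 0.9544 - 0.9544
  = 0.9544 bits

Distribution 2 (P, Q):
Marginal P(P) (row sums):
  P(P=0) = 1/2 + 0 = 1/2
  P(P=1) = 1/8 + 3/8 = 1/2
Marginal P(Q) (column sums):
  P(Q=0) = 1/2 + 1/8 = 5/8
  P(Q=1) = 0 + 3/8 = 3/8

H(P) = -[(1/2)·log₂(1/2) + (1/2)·log₂(1/2)]
  = 0.5000 + 0.5000
  = 1.0000 bits
H(Q) = -[(5/8)·log₂(5/8) + (3/8)·log₂(3/8)]
  = 0.4238 + 0.5306
  = 0.9544 bits
H(P,Q) = -[(1/2)·log₂(1/2) + (1/8)·log₂(1/8) + (3/8)·log₂(3/8)]
  = 0.5000 + 0.3750 + 0.5306
  = 1.4056 bits

I(P;Q) = H(P) + H(Q) - H(P,Q)
  = 1.0000 + 0.9544 - 1.4056
  = 0.5488 bits

I(A;B) = 0.9544 bits > I(P;Q) = 0.5488 bits, so (A, B) has the higher mutual information (stronger dependence).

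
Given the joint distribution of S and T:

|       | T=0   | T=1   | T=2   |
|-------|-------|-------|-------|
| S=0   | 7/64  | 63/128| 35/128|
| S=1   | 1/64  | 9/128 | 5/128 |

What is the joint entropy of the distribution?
H(S,T) = -Σ P(S,T) log₂ P(S,T), summed over the non-zero cells:
H(S,T) = -[(7/64)·log₂(7/64) + (63/128)·log₂(63/128) + (35/128)·log₂(35/128) + (1/64)·log₂(1/64) + (9/128)·log₂(9/128) + (5/128)·log₂(5/128)]
  = 0.3492 + 0.5034 + 0.5115 + 0.0938 + 0.2693 + 0.1827
  = 1.9099 bits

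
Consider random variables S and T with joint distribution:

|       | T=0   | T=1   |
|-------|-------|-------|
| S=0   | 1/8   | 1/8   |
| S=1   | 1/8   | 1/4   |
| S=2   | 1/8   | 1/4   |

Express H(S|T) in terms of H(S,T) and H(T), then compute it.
H(S|T) = H(S,T) - H(T)

Marginal P(T) (column sums):
  P(T=0) = 1/8 + 1/8 + 1/8 = 3/8
  P(T=1) = 1/8 + 1/4 + 1/4 = 5/8

H(S,T) = -[(1/8)·log₂(1/8) + (1/8)·log₂(1/8) + (1/8)·log₂(1/8) + (1/4)·log₂(1/4) + (1/8)·log₂(1/8) + (1/4)·log₂(1/4)]
  = 0.3750 + 0.3750 + 0.3750 + 0.5000 + 0.3750 + 0.5000
  = 2.5000 bits
H(T) = -[(3/8)·log₂(3/8) + (5/8)·log₂(5/8)]
  = 0.5306 + 0.4238
  = 0.9544 bits

H(S|T) = 2.5000 - 0.9544 = 1.5456 bits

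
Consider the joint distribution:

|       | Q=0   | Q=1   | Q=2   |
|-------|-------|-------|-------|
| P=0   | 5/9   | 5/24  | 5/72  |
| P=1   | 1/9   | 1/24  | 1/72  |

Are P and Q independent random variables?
Marginal P(P) (row sums):
  P(P=0) = 5/9 + 5/24 + 5/72 = 5/6
  P(P=1) = 1/9 + 1/24 + 1/72 = 1/6
Marginal P(Q) (column sums):
  P(Q=0) = 5/9 + 1/9 = 2/3
  P(Q=1) = 5/24 + 1/24 = 1/4
  P(Q=2) = 5/72 + 1/72 = 1/12

P and Q are independent iff P(P=i,Q=j) = P(P=i)·P(Q=j) for every cell.
  P(P=0)·P(Q=0) = 5/6 × 2/3 = 5/9 = P(P=0,Q=0) ✓
  P(P=0)·P(Q=1) = 5/6 × 1/4 = 5/24 = P(P=0,Q=1) ✓
  P(P=0)·P(Q=2) = 5/6 × 1/12 = 5/72 = P(P=0,Q=2) ✓
  P(P=1)·P(Q=0) = 1/6 × 2/3 = 1/9 = P(P=1,Q=0) ✓
  P(P=1)·P(Q=1) = 1/6 × 1/4 = 1/24 = P(P=1,Q=1) ✓
  P(P=1)·P(Q=2) = 1/6 × 1/12 = 1/72 = P(P=1,Q=2) ✓

Yes, P and Q are independent: every cell factors, so I(P;Q) = 0 bits.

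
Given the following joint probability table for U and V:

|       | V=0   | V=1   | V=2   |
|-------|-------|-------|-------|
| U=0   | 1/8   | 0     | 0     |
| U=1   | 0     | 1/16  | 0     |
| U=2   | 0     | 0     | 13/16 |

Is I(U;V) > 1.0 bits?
Marginal P(U) (row sums):
  P(U=0) = 1/8 + 0 + 0 = 1/8
  P(U=1) = 0 + 1/16 + 0 = 1/16
  P(U=2) = 0 + 0 + 13/16 = 13/16
Marginal P(V) (column sums):
  P(V=0) = 1/8 + 0 + 0 = 1/8
  P(V=1) = 0 + 1/16 + 0 = 1/16
  P(V=2) = 0 + 0 + 13/16 = 13/16

H(U) = -[(1/8)·log₂(1/8) + (1/16)·log₂(1/16) + (13/16)·log₂(13/16)]
  = 0.3750 + 0.2500 + 0.2434
  = 0.8684 bits
H(V) = -[(1/8)·log₂(1/8) + (1/16)·log₂(1/16) + (13/16)·log₂(13/16)]
  = 0.3750 + 0.2500 + 0.2434
  = 0.8684 bits
H(U,V) = -[(1/8)·log₂(1/8) + (1/16)·log₂(1/16) + (13/16)·log₂(13/16)]
  = 0.3750 + 0.2500 + 0.2434
  = 0.8684 bits

I(U;V) = H(U) + H(V) - H(U,V)
  = 0.8684 + 0.8684 - 0.8684
  = 0.8684 bits

No. I(U;V) = 0.8684 bits, which is ≤ 1.0 bits.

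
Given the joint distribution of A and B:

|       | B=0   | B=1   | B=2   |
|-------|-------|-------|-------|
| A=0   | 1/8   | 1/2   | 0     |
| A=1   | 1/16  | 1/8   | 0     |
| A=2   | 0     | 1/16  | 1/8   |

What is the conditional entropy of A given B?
Marginal P(B) (column sums):
  P(B=0) = 1/8 + 1/16 + 0 = 3/16
  P(B=1) = 1/2 + 1/8 + 1/16 = 11/16
  P(B=2) = 0 + 0 + 1/8 = 1/8

H(A|B) = -Σ P(A,B)·log₂ P(A|B), where P(A|B) = P(A,B) / P(B)
  (cells with P(A,B) = 0 contribute 0)
  (A=0,B=0): P(A|B) = (1/8)/(3/16) = 2/3;  -(1/8)·log₂(2/3) = 0.0731
  (A=0,B=1): P(A|B) = (1/2)/(11/16) = 8/11;  -(1/2)·log₂(8/11) = 0.2297
  (A=1,B=0): P(A|B) = (1/16)/(3/16) = 1/3;  -(1/16)·log₂(1/3) = 0.0991
  (A=1,B=1): P(A|B) = (1/8)/(11/16) = 2/11;  -(1/8)·log₂(2/11) = 0.3074
  (A=2,B=1): P(A|B) = (1/16)/(11/16) = 1/11;  -(1/16)·log₂(1/11) = 0.2162
  (A=2,B=2): P(A|B) = (1/8)/(1/8) = 1;  -(1/8)·log₂(1) = 0.0000
H(A|B) = 0.0731 + 0.2297 + 0.0991 + 0.3074 + 0.2162 + 0.0000
  = 0.9255 bits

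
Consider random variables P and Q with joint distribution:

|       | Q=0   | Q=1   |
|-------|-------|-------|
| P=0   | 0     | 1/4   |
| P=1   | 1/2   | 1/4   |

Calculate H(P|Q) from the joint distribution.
Marginal P(Q) (column sums):
  P(Q=0) = 0 + 1/2 = 1/2
  P(Q=1) = 1/4 + 1/4 = 1/2

H(P|Q) = -Σ P(P,Q)·log₂ P(P|Q), where P(P|Q) = P(P,Q) / P(Q)
  (cells with P(P,Q) = 0 contribute 0)
  (P=0,Q=1): P(P|Q) = (1/4)/(1/2) = 1/2;  -(1/4)·log₂(1/2) = 0.2500
  (P=1,Q=0): P(P|Q) = (1/2)/(1/2) = 1;  -(1/2)·log₂(1) = 0.0000
  (P=1,Q=1): P(P|Q) = (1/4)/(1/2) = 1/2;  -(1/4)·log₂(1/2) = 0.2500
H(P|Q) = 0.2500 + 0.0000 + 0.2500
  = 0.5000 bits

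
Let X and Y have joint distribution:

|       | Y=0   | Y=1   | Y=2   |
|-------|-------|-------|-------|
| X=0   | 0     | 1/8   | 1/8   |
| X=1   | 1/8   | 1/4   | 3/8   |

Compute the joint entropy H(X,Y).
H(X,Y) = -Σ P(X,Y) log₂ P(X,Y), summed over the non-zero cells:
H(X,Y) = -[(1/8)·log₂(1/8) + (1/8)·log₂(1/8) + (1/8)·log₂(1/8) + (1/4)·log₂(1/4) + (3/8)·log₂(3/8)]
  = 0.3750 + 0.3750 + 0.3750 + 0.5000 + 0.5306
  = 2.1556 bits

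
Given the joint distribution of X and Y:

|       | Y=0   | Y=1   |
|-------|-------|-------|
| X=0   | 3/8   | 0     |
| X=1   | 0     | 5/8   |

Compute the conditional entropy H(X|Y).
Marginal P(Y) (column sums):
  P(Y=0) = 3/8 + 0 = 3/8
  P(Y=1) = 0 + 5/8 = 5/8

H(X|Y) = -Σ P(X,Y)·log₂ P(X|Y), where P(X|Y) = P(X,Y) / P(Y)
  (cells with P(X,Y) = 0 contribute 0)
  (X=0,Y=0): P(X|Y) = (3/8)/(3/8) = 1;  -(3/8)·log₂(1) = 0.0000
  (X=1,Y=1): P(X|Y) = (5/8)/(5/8) = 1;  -(5/8)·log₂(1) = 0.0000
H(X|Y) = 0.0000 + 0.0000
  = 0.0000 bits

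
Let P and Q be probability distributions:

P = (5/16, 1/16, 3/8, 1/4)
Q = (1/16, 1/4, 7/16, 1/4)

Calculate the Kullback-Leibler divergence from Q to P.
D(P||Q) = Σ P(i) log₂(P(i)/Q(i))
  i=0: (5/16) × log₂((5/16)/(1/16)) = (5/16) × log₂(5) = 0.7256
  i=1: (1/16) × log₂((1/16)/(1/4)) = (1/16) × log₂(1/4) = -0.1250
  i=2: (3/8) × log₂((3/8)/(7/16)) = (3/8) × log₂(6/7) = -0.0834
  i=3: (1/4) × log₂((1/4)/(1/4)) = (1/4) × log₂(1) = 0.0000
D(P||Q) = 0.7256 - 0.1250 - 0.0834 + 0.0000
  = 0.5172 bits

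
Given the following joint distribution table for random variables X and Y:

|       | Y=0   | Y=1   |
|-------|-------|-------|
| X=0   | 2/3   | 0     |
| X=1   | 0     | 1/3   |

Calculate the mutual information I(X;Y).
Marginal P(X) (row sums):
  P(X=0) = 2/3 + 0 = 2/3
  P(X=1) = 0 + 1/3 = 1/3
Marginal P(Y) (column sums):
  P(Y=0) = 2/3 + 0 = 2/3
  P(Y=1) = 0 + 1/3 = 1/3

H(X) = -[(2/3)·log₂(2/3) + (1/3)·log₂(1/3)]
  = 0.3900 + 0.5283
  = 0.9183 bits
H(Y) = -[(2/3)·log₂(2/3) + (1/3)·log₂(1/3)]
  = 0.3900 + 0.5283
  = 0.9183 bits
H(X,Y) = -[(2/3)·log₂(2/3) + (1/3)·log₂(1/3)]
  = 0.3900 + 0.5283
  = 0.9183 bits

I(X;Y) = H(X) + H(Y) - H(X,Y)
  = 0.9183 + 0.9183 - 0.9183
  = 0.9183 bits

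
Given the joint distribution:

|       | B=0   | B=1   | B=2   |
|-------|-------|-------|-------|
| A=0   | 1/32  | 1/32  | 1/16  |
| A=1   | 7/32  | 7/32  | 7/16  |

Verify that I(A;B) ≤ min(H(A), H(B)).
Marginal P(A) (row sums):
  P(A=0) = 1/32 + 1/32 + 1/16 = 1/8
  P(A=1) = 7/32 + 7/32 + 7/16 = 7/8
Marginal P(B) (column sums):
  P(B=0) = 1/32 + 7/32 = 1/4
  P(B=1) = 1/32 + 7/32 = 1/4
  P(B=2) = 1/16 + 7/16 = 1/2

H(A) = -[(1/8)·log₂(1/8) + (7/8)·log₂(7/8)]
  = 0.3750 + 0.1686
  = 0.5436 bits
H(B) = -[(1/4)·log₂(1/4) + (1/4)·log₂(1/4) + (1/2)·log₂(1/2)]
  = 0.5000 + 0.5000 + 0.5000
  = 1.5000 bits
H(A,B) = -[(1/32)·log₂(1/32) + (1/32)·log₂(1/32) + (1/16)·log₂(1/16) + (7/32)·log₂(7/32) + (7/32)·log₂(7/32) + (7/16)·log₂(7/16)]
  = 0.1563 + 0.1563 + 0.2500 + 0.4796 + 0.4796 + 0.5218
  = 2.0436 bits

I(A;B) = H(A) + H(B) - H(A,B)
  = 0.5436 + 1.5000 - 2.0436
  = 0.0000 bits

min(H(A), H(B)) = min(0.5436, 1.5000) = 0.5436 bits
Since 0.0000 ≤ 0.5436, the bound is satisfied ✓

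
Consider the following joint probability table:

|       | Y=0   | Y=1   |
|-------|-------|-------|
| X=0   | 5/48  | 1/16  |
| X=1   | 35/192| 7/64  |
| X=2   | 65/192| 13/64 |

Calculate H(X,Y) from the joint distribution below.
H(X,Y) = -Σ P(X,Y) log₂ P(X,Y), summed over the non-zero cells:
H(X,Y) = -[(5/48)·log₂(5/48) + (1/16)·log₂(1/16) + (35/192)·log₂(35/192) + (7/64)·log₂(7/64) + (65/192)·log₂(65/192) + (13/64)·log₂(13/64)]
  = 0.3399 + 0.2500 + 0.4476 + 0.3492 + 0.5290 + 0.4671
  = 2.3828 bits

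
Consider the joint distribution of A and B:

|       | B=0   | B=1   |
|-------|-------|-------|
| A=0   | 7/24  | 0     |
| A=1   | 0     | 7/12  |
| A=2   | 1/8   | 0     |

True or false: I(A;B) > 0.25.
Marginal P(A) (row sums):
  P(A=0) = 7/24 + 0 = 7/24
  P(A=1) = 0 + 7/12 = 7/12
  P(A=2) = 1/8 + 0 = 1/8
Marginal P(B) (column sums):
  P(B=0) = 7/24 + 0 + 1/8 = 5/12
  P(B=1) = 0 + 7/12 + 0 = 7/12

H(A) = -[(7/24)·log₂(7/24) + (7/12)·log₂(7/12) + (1/8)·log₂(1/8)]
  = 0.5185 + 0.4536 + 0.3750
  = 1.3471 bits
H(B) = -[(5/12)·log₂(5/12) + (7/12)·log₂(7/12)]
  = 0.5263 + 0.4536
  = 0.9799 bits
H(A,B) = -[(7/24)·log₂(7/24) + (7/12)·log₂(7/12) + (1/8)·log₂(1/8)]
  = 0.5185 + 0.4536 + 0.3750
  = 1.3471 bits

I(A;B) = H(A) + H(B) - H(A,B)
  = 1.3471 + 0.9799 - 1.3471
  = 0.9799 bits

True. I(A;B) = 0.9799 bits, which is > 0.25 bits.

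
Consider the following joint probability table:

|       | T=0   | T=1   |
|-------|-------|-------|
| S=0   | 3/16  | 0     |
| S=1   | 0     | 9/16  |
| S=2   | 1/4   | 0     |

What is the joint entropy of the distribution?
H(S,T) = -Σ P(S,T) log₂ P(S,T), summed over the non-zero cells:
H(S,T) = -[(3/16)·log₂(3/16) + (9/16)·log₂(9/16) + (1/4)·log₂(1/4)]
  = 0.4528 + 0.4669 + 0.5000
  = 1.4197 bits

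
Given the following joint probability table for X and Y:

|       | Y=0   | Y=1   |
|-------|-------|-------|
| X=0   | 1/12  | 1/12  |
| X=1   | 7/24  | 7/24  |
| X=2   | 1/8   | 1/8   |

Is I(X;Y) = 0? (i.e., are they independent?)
Marginal P(X) (row sums):
  P(X=0) = 1/12 + 1/12 = 1/6
  P(X=1) = 7/24 + 7/24 = 7/12
  P(X=2) = 1/8 + 1/8 = 1/4
Marginal P(Y) (column sums):
  P(Y=0) = 1/12 + 7/24 + 1/8 = 1/2
  P(Y=1) = 1/12 + 7/24 + 1/8 = 1/2

X and Y are independent iff P(X=i,Y=j) = P(X=i)·P(Y=j) for every cell.
  P(X=0)·P(Y=0) = 1/6 × 1/2 = 1/12 = P(X=0,Y=0) ✓
  P(X=0)·P(Y=1) = 1/6 × 1/2 = 1/12 = P(X=0,Y=1) ✓
  P(X=1)·P(Y=0) = 7/12 × 1/2 = 7/24 = P(X=1,Y=0) ✓
  P(X=1)·P(Y=1) = 7/12 × 1/2 = 7/24 = P(X=1,Y=1) ✓
  P(X=2)·P(Y=0) = 1/4 × 1/2 = 1/8 = P(X=2,Y=0) ✓
  P(X=2)·P(Y=1) = 1/4 × 1/2 = 1/8 = P(X=2,Y=1) ✓

Yes, X and Y are independent: every cell factors, so I(X;Y) = 0 bits.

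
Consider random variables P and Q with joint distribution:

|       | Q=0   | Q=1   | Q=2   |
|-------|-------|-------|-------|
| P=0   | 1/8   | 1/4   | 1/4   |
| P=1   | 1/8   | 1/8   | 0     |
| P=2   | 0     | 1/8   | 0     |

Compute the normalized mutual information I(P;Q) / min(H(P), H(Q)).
Marginal P(P) (row sums):
  P(P=0) = 1/8 + 1/4 + 1/4 = 5/8
  P(P=1) = 1/8 + 1/8 + 0 = 1/4
  P(P=2) = 0 + 1/8 + 0 = 1/8
Marginal P(Q) (column sums):
  P(Q=0) = 1/8 + 1/8 + 0 = 1/4
  P(Q=1) = 1/4 + 1/8 + 1/8 = 1/2
  P(Q=2) = 1/4 + 0 + 0 = 1/4

H(P) = -[(5/8)·log₂(5/8) + (1/4)·log₂(1/4) + (1/8)·log₂(1/8)]
  = 0.4238 + 0.5000 + 0.3750
  = 1.2988 bits
H(Q) = -[(1/4)·log₂(1/4) + (1/2)·log₂(1/2) + (1/4)·log₂(1/4)]
  = 0.5000 + 0.5000 + 0.5000
  = 1.5000 bits
H(P,Q) = -[(1/8)·log₂(1/8) + (1/4)·log₂(1/4) + (1/4)·log₂(1/4) + (1/8)·log₂(1/8) + (1/8)·log₂(1/8) + (1/8)·log₂(1/8)]
  = 0.3750 + 0.5000 + 0.5000 + 0.3750 + 0.3750 + 0.3750
  = 2.5000 bits

I(P;Q) = H(P) + H(Q) - H(P,Q)
  = 1.2988 + 1.5000 - 2.5000
  = 0.2988 bits

min(H(P), H(Q)) = min(1.2988, 1.5000) = 1.2988 bits
Normalized MI = 0.2988 / 1.2988 = 0.2301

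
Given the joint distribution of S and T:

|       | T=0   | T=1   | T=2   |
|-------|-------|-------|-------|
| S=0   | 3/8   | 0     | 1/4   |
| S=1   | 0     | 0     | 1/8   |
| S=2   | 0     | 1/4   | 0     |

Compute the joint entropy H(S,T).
H(S,T) = -Σ P(S,T) log₂ P(S,T), summed over the non-zero cells:
H(S,T) = -[(3/8)·log₂(3/8) + (1/4)·log₂(1/4) + (1/8)·log₂(1/8) + (1/4)·log₂(1/4)]
  = 0.5306 + 0.5000 + 0.3750 + 0.5000
  = 1.9056 bits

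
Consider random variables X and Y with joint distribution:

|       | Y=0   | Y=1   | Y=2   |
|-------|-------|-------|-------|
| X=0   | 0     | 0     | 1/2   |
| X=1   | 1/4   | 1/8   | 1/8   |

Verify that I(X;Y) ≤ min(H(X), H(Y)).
Marginal P(X) (row sums):
  P(X=0) = 0 + 0 + 1/2 = 1/2
  P(X=1) = 1/4 + 1/8 + 1/8 = 1/2
Marginal P(Y) (column sums):
  P(Y=0) = 0 + 1/4 = 1/4
  P(Y=1) = 0 + 1/8 = 1/8
  P(Y=2) = 1/2 + 1/8 = 5/8

H(X) = -[(1/2)·log₂(1/2) + (1/2)·log₂(1/2)]
  = 0.5000 + 0.5000
  = 1.0000 bits
H(Y) = -[(1/4)·log₂(1/4) + (1/8)·log₂(1/8) + (5/8)·log₂(5/8)]
  = 0.5000 + 0.3750 + 0.4238
  = 1.2988 bits
H(X,Y) = -[(1/2)·log₂(1/2) + (1/4)·log₂(1/4) + (1/8)·log₂(1/8) + (1/8)·log₂(1/8)]
  = 0.5000 + 0.5000 + 0.3750 + 0.3750
  = 1.7500 bits

I(X;Y) = H(X) + H(Y) - H(X,Y)
  = 1.0000 + 1.2988 - 1.7500
  = 0.5488 bits

min(H(X), H(Y)) = min(1.0000, 1.2988) = 1.0000 bits
Since 0.5488 ≤ 1.0000, the bound is satisfied ✓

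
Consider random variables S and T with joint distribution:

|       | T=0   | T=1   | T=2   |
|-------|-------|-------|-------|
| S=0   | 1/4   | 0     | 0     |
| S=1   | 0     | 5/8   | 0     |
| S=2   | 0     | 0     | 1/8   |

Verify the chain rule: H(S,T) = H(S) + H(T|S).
Left side:
H(S,T) = -[(1/4)·log₂(1/4) + (5/8)·log₂(5/8) + (1/8)·log₂(1/8)]
  = 0.5000 + 0.4238 + 0.3750
  = 1.2988 bits

Right side:
Marginal P(S) (row sums):
  P(S=0) = 1/4 + 0 + 0 = 1/4
  P(S=1) = 0 + 5/8 + 0 = 5/8
  P(S=2) = 0 + 0 + 1/8 = 1/8
H(S) = -[(1/4)·log₂(1/4) + (5/8)·log₂(5/8) + (1/8)·log₂(1/8)]
  = 0.5000 + 0.4238 + 0.3750
  = 1.2988 bits
H(T|S) = -Σ P(S,T)·log₂ P(T|S), where P(T|S) = P(S,T) / P(S)
  (cells with P(S,T) = 0 contribute 0)
  (S=0,T=0): P(T|S) = (1/4)/(1/4) = 1;  -(1/4)·log₂(1) = 0.0000
  (S=1,T=1): P(T|S) = (5/8)/(5/8) = 1;  -(5/8)·log₂(1) = 0.0000
  (S=2,T=2): P(T|S) = (1/8)/(1/8) = 1;  -(1/8)·log₂(1) = 0.0000
H(T|S) = 0.0000 + 0.0000 + 0.0000
  = 0.0000 bits
H(S) + H(T|S) = 1.2988 + 0.0000 = 1.2988 bits

Both sides equal 1.2988 bits, so the chain rule holds ✓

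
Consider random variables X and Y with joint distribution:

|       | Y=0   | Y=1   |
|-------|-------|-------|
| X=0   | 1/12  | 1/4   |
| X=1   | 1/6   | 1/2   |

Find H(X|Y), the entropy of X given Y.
Marginal P(Y) (column sums):
  P(Y=0) = 1/12 + 1/6 = 1/4
  P(Y=1) = 1/4 + 1/2 = 3/4

H(X|Y) = -Σ P(X,Y)·log₂ P(X|Y), where P(X|Y) = P(X,Y) / P(Y)
  (X=0,Y=0): P(X|Y) = (1/12)/(1/4) = 1/3;  -(1/12)·log₂(1/3) = 0.1321
  (X=0,Y=1): P(X|Y) = (1/4)/(3/4) = 1/3;  -(1/4)·log₂(1/3) = 0.3962
  (X=1,Y=0): P(X|Y) = (1/6)/(1/4) = 2/3;  -(1/6)·log₂(2/3) = 0.0975
  (X=1,Y=1): P(X|Y) = (1/2)/(3/4) = 2/3;  -(1/2)·log₂(2/3) = 0.2925
H(X|Y) = 0.1321 + 0.3962 + 0.0975 + 0.2925
  = 0.9183 bits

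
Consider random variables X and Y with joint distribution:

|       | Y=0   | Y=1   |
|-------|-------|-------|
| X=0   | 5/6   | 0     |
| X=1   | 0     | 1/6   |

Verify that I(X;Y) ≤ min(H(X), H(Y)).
Marginal P(X) (row sums):
  P(X=0) = 5/6 + 0 = 5/6
  P(X=1) = 0 + 1/6 = 1/6
Marginal P(Y) (column sums):
  P(Y=0) = 5/6 + 0 = 5/6
  P(Y=1) = 0 + 1/6 = 1/6

H(X) = -[(5/6)·log₂(5/6) + (1/6)·log₂(1/6)]
  = 0.2192 + 0.4308
  = 0.6500 bits
H(Y) = -[(5/6)·log₂(5/6) + (1/6)·log₂(1/6)]
  = 0.2192 + 0.4308
  = 0.6500 bits
H(X,Y) = -[(5/6)·log₂(5/6) + (1/6)·log₂(1/6)]
  = 0.2192 + 0.4308
  = 0.6500 bits

I(X;Y) = H(X) + H(Y) - H(X,Y)
  = 0.6500 + 0.6500 - 0.6500
  = 0.6500 bits

min(H(X), H(Y)) = min(0.6500, 0.6500) = 0.6500 bits
Since 0.6500 ≤ 0.6500, the bound is satisfied ✓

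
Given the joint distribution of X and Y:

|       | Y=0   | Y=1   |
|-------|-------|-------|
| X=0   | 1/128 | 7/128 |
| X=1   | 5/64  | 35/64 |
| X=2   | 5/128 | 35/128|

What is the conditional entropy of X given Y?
Marginal P(Y) (column sums):
  P(Y=0) = 1/128 + 5/64 + 5/128 = 1/8
  P(Y=1) = 7/128 + 35/64 + 35/128 = 7/8

H(X|Y) = -Σ P(X,Y)·log₂ P(X|Y), where P(X|Y) = P(X,Y) / P(Y)
  (X=0,Y=0): P(X|Y) = (1/128)/(1/8) = 1/16;  -(1/128)·log₂(1/16) = 0.0313
  (X=0,Y=1): P(X|Y) = (7/128)/(7/8) = 1/16;  -(7/128)·log₂(1/16) = 0.2188
  (X=1,Y=0): P(X|Y) = (5/64)/(1/8) = 5/8;  -(5/64)·log₂(5/8) = 0.0530
  (X=1,Y=1): P(X|Y) = (35/64)/(7/8) = 5/8;  -(35/64)·log₂(5/8) = 0.3708
  (X=2,Y=0): P(X|Y) = (5/128)/(1/8) = 5/16;  -(5/128)·log₂(5/16) = 0.0655
  (X=2,Y=1): P(X|Y) = (35/128)/(7/8) = 5/16;  -(35/128)·log₂(5/16) = 0.4588
H(X|Y) = 0.0313 + 0.2188 + 0.0530 + 0.3708 + 0.0655 + 0.4588
  = 1.1982 bits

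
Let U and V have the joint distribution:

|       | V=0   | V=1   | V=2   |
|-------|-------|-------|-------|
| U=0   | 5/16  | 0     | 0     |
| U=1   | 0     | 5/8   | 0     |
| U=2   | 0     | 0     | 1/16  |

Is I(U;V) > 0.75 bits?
Marginal P(U) (row sums):
  P(U=0) = 5/16 + 0 + 0 = 5/16
  P(U=1) = 0 + 5/8 + 0 = 5/8
  P(U=2) = 0 + 0 + 1/16 = 1/16
Marginal P(V) (column sums):
  P(V=0) = 5/16 + 0 + 0 = 5/16
  P(V=1) = 0 + 5/8 + 0 = 5/8
  P(V=2) = 0 + 0 + 1/16 = 1/16

H(U) = -[(5/16)·log₂(5/16) + (5/8)·log₂(5/8) + (1/16)·log₂(1/16)]
  = 0.5244 + 0.4238 + 0.2500
  = 1.1982 bits
H(V) = -[(5/16)·log₂(5/16) + (5/8)·log₂(5/8) + (1/16)·log₂(1/16)]
  = 0.5244 + 0.4238 + 0.2500
  = 1.1982 bits
H(U,V) = -[(5/16)·log₂(5/16) + (5/8)·log₂(5/8) + (1/16)·log₂(1/16)]
  = 0.5244 + 0.4238 + 0.2500
  = 1.1982 bits

I(U;V) = H(U) + H(V) - H(U,V)
  = 1.1982 + 1.1982 - 1.1982
  = 1.1982 bits

Yes. I(U;V) = 1.1982 bits, which is > 0.75 bits.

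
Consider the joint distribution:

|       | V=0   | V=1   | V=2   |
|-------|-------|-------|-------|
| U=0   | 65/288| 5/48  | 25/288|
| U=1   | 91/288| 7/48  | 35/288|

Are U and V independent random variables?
Marginal P(U) (row sums):
  P(U=0) = 65/288 + 5/48 + 25/288 = 5/12
  P(U=1) = 91/288 + 7/48 + 35/288 = 7/12
Marginal P(V) (column sums):
  P(V=0) = 65/288 + 91/288 = 13/24
  P(V=1) = 5/48 + 7/48 = 1/4
  P(V=2) = 25/288 + 35/288 = 5/24

U and V are independent iff P(U=i,V=j) = P(U=i)·P(V=j) for every cell.
  P(U=0)·P(V=0) = 5/12 × 13/24 = 65/288 = P(U=0,V=0) ✓
  P(U=0)·P(V=1) = 5/12 × 1/4 = 5/48 = P(U=0,V=1) ✓
  P(U=0)·P(V=2) = 5/12 × 5/24 = 25/288 = P(U=0,V=2) ✓
  P(U=1)·P(V=0) = 7/12 × 13/24 = 91/288 = P(U=1,V=0) ✓
  P(U=1)·P(V=1) = 7/12 × 1/4 = 7/48 = P(U=1,V=1) ✓
  P(U=1)·P(V=2) = 7/12 × 5/24 = 35/288 = P(U=1,V=2) ✓

Yes, U and V are independent: every cell factors, so I(U;V) = 0 bits.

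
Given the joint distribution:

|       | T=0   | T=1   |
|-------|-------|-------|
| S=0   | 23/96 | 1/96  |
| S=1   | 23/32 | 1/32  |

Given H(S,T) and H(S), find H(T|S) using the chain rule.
From the chain rule: H(S,T) = H(S) + H(T|S)
Therefore: H(T|S) = H(S,T) - H(S)

H(S,T) = -[(23/96)·log₂(23/96) + (1/96)·log₂(1/96) + (23/32)·log₂(23/32) + (1/32)·log₂(1/32)]
  = 0.4939 + 0.0686 + 0.3424 + 0.1563
  = 1.0612 bits
Marginal P(S) (row sums):
  P(S=0) = 23/96 + 1/96 = 1/4
  P(S=1) = 23/32 + 1/32 = 3/4
H(S) = -[(1/4)·log₂(1/4) + (3/4)·log₂(3/4)]
  = 0.5000 + 0.3113
  = 0.8113 bits

H(T|S) = 1.0612 - 0.8113 = 0.2499 bits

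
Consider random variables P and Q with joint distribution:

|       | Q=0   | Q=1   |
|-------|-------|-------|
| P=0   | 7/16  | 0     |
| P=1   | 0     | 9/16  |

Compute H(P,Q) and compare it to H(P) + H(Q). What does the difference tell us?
Marginal P(P) (row sums):
  P(P=0) = 7/16 + 0 = 7/16
  P(P=1) = 0 + 9/16 = 9/16
Marginal P(Q) (column sums):
  P(Q=0) = 7/16 + 0 = 7/16
  P(Q=1) = 0 + 9/16 = 9/16

H(P,Q) = -[(7/16)·log₂(7/16) + (9/16)·log₂(9/16)]
  = 0.5218 + 0.4669
  = 0.9887 bits
H(P) = -[(7/16)·log₂(7/16) + (9/16)·log₂(9/16)]
  = 0.5218 + 0.4669
  = 0.9887 bits
H(Q) = -[(7/16)·log₂(7/16) + (9/16)·log₂(9/16)]
  = 0.5218 + 0.4669
  = 0.9887 bits

H(P) + H(Q) = 0.9887 + 0.9887 = 1.9774 bits
Difference: H(P) + H(Q) - H(P,Q) = 1.9774 - 0.9887 = 0.9887 bits = I(P;Q)

The difference is the mutual information; it is positive here, so P and Q are dependent (knowing one reduces uncertainty about the other by 0.9887 bits).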